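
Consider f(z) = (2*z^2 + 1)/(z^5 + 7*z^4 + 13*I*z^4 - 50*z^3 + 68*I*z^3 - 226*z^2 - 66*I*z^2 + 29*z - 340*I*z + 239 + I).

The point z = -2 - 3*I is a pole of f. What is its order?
4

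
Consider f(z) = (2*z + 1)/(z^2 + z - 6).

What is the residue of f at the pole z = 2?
Write f(z) = P(z)/Q(z) with P(z) = 2*z + 1 and Q(z) = z^2 + z - 6.
The denominator factors as Q(z) = (z + 3)*(z - 2), so z = 2 is a simple zero of Q and P is analytic there; z = 2 is therefore a simple pole and
  Res(f, z₀) = P(z₀)/Q'(z₀).

Q'(z) = 2*z + 1, so Q'(2) = 5.
P(2) = 5.

Res(f, 2) = (5)/(5) = 1

Final answer: 1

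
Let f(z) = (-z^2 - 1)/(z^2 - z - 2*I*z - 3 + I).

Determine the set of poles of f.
The singularities of f are the zeros of the denominator. Factoring,
  z^2 - z - 2*I*z - 3 + I = (z + 1 - I)*(z - 2 - I)
so the candidates are z = -1 + I, z = 2 + I.

Check the numerator P(z) = -z^2 - 1 at each one:
  P(-1 + I) = -1 + 2*I ≠ 0, so z = -1 + I is a (simple) pole.
  P(2 + I) = -4 - 4*I ≠ 0, so z = 2 + I is a (simple) pole.

Poles of f: {-1 + I, 2 + I}

Final answer: {-1 + I, 2 + I}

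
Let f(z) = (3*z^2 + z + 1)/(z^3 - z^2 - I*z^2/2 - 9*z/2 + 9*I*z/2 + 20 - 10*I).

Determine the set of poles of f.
The singularities of f are the zeros of the denominator. Factoring,
  z^3 - z^2 - I*z^2/2 - 9*z/2 + 9*I*z/2 + 20 - 10*I = (z - 2 - 3*I/2)*(z + 3 - I)*(z - 2 + 2*I)
so the candidates are z = 2 + 3*I/2, z = -3 + I, z = 2 - 2*I.

Check the numerator P(z) = 3*z^2 + z + 1 at each one:
  P(2 + 3*I/2) = 33/4 + 39*I/2 ≠ 0, so z = 2 + 3*I/2 is a (simple) pole.
  P(-3 + I) = 22 - 17*I ≠ 0, so z = -3 + I is a (simple) pole.
  P(2 - 2*I) = 3 - 26*I ≠ 0, so z = 2 - 2*I is a (simple) pole.

Poles of f: {-3 + I, 2 - 2*I, 2 + 3*I/2}

Final answer: {-3 + I, 2 - 2*I, 2 + 3*I/2}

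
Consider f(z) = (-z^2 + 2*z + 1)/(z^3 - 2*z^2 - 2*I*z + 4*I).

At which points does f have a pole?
The singularities of f are the zeros of the denominator. Factoring,
  z^3 - 2*z^2 - 2*I*z + 4*I = (z + 1 + I)*(z - 2)*(z - 1 - I)
so the candidates are z = -1 - I, z = 2, z = 1 + I.

Check the numerator P(z) = -z^2 + 2*z + 1 at each one:
  P(-1 - I) = -1 - 4*I ≠ 0, so z = -1 - I is a (simple) pole.
  P(2) = 1 ≠ 0, so z = 2 is a (simple) pole.
  P(1 + I) = 3 ≠ 0, so z = 1 + I is a (simple) pole.

Poles of f: {-1 - I, 1 + I, 2}

Final answer: {-1 - I, 1 + I, 2}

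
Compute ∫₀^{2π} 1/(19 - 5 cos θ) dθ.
sqrt(21)*pi/42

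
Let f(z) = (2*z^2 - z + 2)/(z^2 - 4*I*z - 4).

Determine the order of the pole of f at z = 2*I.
Factor the denominator:
  z^2 - 4*I*z - 4 = (z - 2*I)^2

The numerator P(z) = 2*z^2 - z + 2 has P(2*I) = -6 - 2*I ≠ 0, so no factor of (z - 2*I) cancels.
Near z = 2*I we can therefore write f(z) = g(z)/(z - 2*I)^2 with g analytic at 2*I and g(2*I) ≠ 0 (g is just the numerator).

Hence z = 2*I is a pole of order 2.

Final answer: 2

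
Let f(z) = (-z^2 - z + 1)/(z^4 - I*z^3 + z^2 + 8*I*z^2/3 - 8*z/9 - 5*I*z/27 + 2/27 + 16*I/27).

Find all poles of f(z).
The singularities of f are the zeros of the denominator. Factoring,
  z^4 - I*z^3 + z^2 + 8*I*z^2/3 - 8*z/9 - 5*I*z/27 + 2/27 + 16*I/27 = (z - 1 + 2*I/3)*(z - I/3)*(z + 2*I/3)*(z + 1 - 2*I)
so the candidates are z = 1 - 2*I/3, z = I/3, z = -2*I/3, z = -1 + 2*I.

Check the numerator P(z) = -z^2 - z + 1 at each one:
  P(1 - 2*I/3) = -5/9 + 2*I ≠ 0, so z = 1 - 2*I/3 is a (simple) pole.
  P(I/3) = 10/9 - I/3 ≠ 0, so z = I/3 is a (simple) pole.
  P(-2*I/3) = 13/9 + 2*I/3 ≠ 0, so z = -2*I/3 is a (simple) pole.
  P(-1 + 2*I) = 5 + 2*I ≠ 0, so z = -1 + 2*I is a (simple) pole.

Poles of f: {-1 + 2*I, -2*I/3, I/3, 1 - 2*I/3}

Final answer: {-1 + 2*I, -2*I/3, I/3, 1 - 2*I/3}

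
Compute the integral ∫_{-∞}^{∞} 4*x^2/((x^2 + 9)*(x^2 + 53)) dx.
Let f(z) = 4*z^2/((z^2 + 9)*(z^2 + 53)). The denominator has no real zeros and deg Q - deg P = 2 ≥ 2, so the integral of f over the upper semicircle |z| = R tends to 0 as R → ∞. Closing the contour in the upper half-plane,
  ∫_{-∞}^{∞} f(x) dx = 2πi · Σ Res(f, z_k)  over the poles with Im z_k > 0.

Zeros of the denominator: z^2 + 9 = 0 gives z = ±3*I; z^2 + 53 = 0 gives z = ±sqrt(53)*I.
Upper half-plane: z = 3*I, z = sqrt(53)*I (simple).

Each pole is a simple zero of Q(z) = z^4 + 62*z^2 + 477, so Res(f, z₀) = P(z₀)/Q'(z₀) with P(z) = 4*z^2, Q'(z) = 4*z^3 + 124*z:
  Res(f, 3*I) = (-36)/(264*I) = 3*I/22
  Res(f, sqrt(53)*I) = (-212)/(-88*sqrt(53)*I) = -sqrt(53)*I/22

Sum of residues: I*(3 - sqrt(53))/22
∫_{-∞}^{∞} f(x) dx = 2πi · (I*(3 - sqrt(53))/22) = pi*(-3 + sqrt(53))/11

Final answer: pi*(-3 + sqrt(53))/11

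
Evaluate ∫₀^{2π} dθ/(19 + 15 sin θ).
Call the integral J. The integrand is 2π-periodic and we integrate over a full period, so shifting θ does not change the value (θ → θ + π/2 turns sin θ into cos θ). Hence
  J = ∫₀^{2π} dθ/(19 + 15 cos θ).
Put z = e^{iθ}: then cos θ = (z + 1/z)/2, dθ = dz/(iz), and z runs once counterclockwise around |z| = 1:
  J = ∮_{|z|=1} 1/(19 + 15*(z + 1/z)/2) · dz/(iz) = (2/i) ∮_{|z|=1} dz/(15*z^2 + 38*z + 15).
The roots of 15*z^2 + 38*z + 15 are z = (-19 ± sqrt(19^2 - 15^2))/15, with sqrt(136) = 2*sqrt(34); their product is 1, so only z₊ = -19/15 + 2*sqrt(34)/15 lies inside the unit circle (z₋ = -19/15 - 2*sqrt(34)/15 lies outside).
z₊ is a simple zero of q(z) = 15*z^2 + 38*z + 15, so Res(1/q, z₊) = 1/q'(z₊) with q'(z) = 30*z + 38; and q'(z₊) = 15*(z₊ - z₋) = 4*sqrt(34).
Therefore J = (2/i) · 2πi · 1/(4*sqrt(34)) = 2*pi/(2*sqrt(34)) = sqrt(34)*pi/34

Final answer: sqrt(34)*pi/34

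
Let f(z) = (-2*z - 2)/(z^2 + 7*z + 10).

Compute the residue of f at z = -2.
Write f(z) = P(z)/Q(z) with P(z) = -2*z - 2 and Q(z) = z^2 + 7*z + 10.
The denominator factors as Q(z) = (z + 5)*(z + 2), so z = -2 is a simple zero of Q and P is analytic there; z = -2 is therefore a simple pole and
  Res(f, z₀) = P(z₀)/Q'(z₀).

Q'(z) = 2*z + 7, so Q'(-2) = 3.
P(-2) = 2.

Res(f, -2) = (2)/(3) = 2/3

Final answer: 2/3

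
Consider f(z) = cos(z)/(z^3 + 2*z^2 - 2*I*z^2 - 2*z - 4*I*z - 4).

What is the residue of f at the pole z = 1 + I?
Write f(z) = P(z)/Q(z) with P(z) = cos(z) and Q(z) = z^3 + 2*z^2 - 2*I*z^2 - 2*z - 4*I*z - 4.
The denominator factors as Q(z) = (z - 1 - I)*(z + 2)*(z + 1 - I), so z = 1 + I is a simple zero of Q and P is analytic there; z = 1 + I is therefore a simple pole and
  Res(f, z₀) = P(z₀)/Q'(z₀).

Q'(z) = 3*z^2 + 4*z - 4*I*z - 2 - 4*I, so Q'(1 + I) = 6 + 2*I.
P(1 + I) = cos(1 + I).

Res(f, 1 + I) = (cos(1 + I))/(6 + 2*I) = (3/20 - I/20)*cos(1 + I)

Final answer: (3/20 - I/20)*cos(1 + I)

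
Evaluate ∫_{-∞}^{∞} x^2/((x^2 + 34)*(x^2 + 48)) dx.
pi*(-sqrt(34) + 4*sqrt(3))/14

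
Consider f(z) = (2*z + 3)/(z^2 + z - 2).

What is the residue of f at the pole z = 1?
Write f(z) = P(z)/Q(z) with P(z) = 2*z + 3 and Q(z) = z^2 + z - 2.
The denominator factors as Q(z) = (z + 2)*(z - 1), so z = 1 is a simple zero of Q and P is analytic there; z = 1 is therefore a simple pole and
  Res(f, z₀) = P(z₀)/Q'(z₀).

Q'(z) = 2*z + 1, so Q'(1) = 3.
P(1) = 5.

Res(f, 1) = (5)/(3) = 5/3

Final answer: 5/3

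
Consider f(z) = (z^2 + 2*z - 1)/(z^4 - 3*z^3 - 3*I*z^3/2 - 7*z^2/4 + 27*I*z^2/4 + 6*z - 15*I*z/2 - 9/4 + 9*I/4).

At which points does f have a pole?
The singularities of f are the zeros of the denominator. Factoring,
  z^4 - 3*z^3 - 3*I*z^3/2 - 7*z^2/4 + 27*I*z^2/4 + 6*z - 15*I*z/2 - 9/4 + 9*I/4 = (z - 1)*(z - 1/2)*(z + 3/2 - 3*I/2)*(z - 3)
so the candidates are z = 1, z = 1/2, z = -3/2 + 3*I/2, z = 3.

Check the numerator P(z) = z^2 + 2*z - 1 at each one:
  P(1) = 2 ≠ 0, so z = 1 is a (simple) pole.
  P(1/2) = 1/4 ≠ 0, so z = 1/2 is a (simple) pole.
  P(-3/2 + 3*I/2) = -4 - 3*I/2 ≠ 0, so z = -3/2 + 3*I/2 is a (simple) pole.
  P(3) = 14 ≠ 0, so z = 3 is a (simple) pole.

Poles of f: {-3/2 + 3*I/2, 1/2, 1, 3}

Final answer: {-3/2 + 3*I/2, 1/2, 1, 3}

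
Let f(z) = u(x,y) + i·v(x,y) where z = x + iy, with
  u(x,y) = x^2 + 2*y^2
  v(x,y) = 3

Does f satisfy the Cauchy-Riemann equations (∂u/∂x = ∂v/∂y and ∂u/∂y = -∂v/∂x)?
∂u/∂x = 2*x
∂v/∂y = 0
∂u/∂y = 4*y
∂v/∂x = 0
∂u/∂x ≠ ∂v/∂y and ∂u/∂y ≠ -∂v/∂x; the Cauchy-Riemann equations are not satisfied, so f is not analytic.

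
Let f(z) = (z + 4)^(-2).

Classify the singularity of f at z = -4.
pole of order 2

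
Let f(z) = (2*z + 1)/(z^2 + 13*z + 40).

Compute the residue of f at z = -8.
Write f(z) = P(z)/Q(z) with P(z) = 2*z + 1 and Q(z) = z^2 + 13*z + 40.
The denominator factors as Q(z) = (z + 5)*(z + 8), so z = -8 is a simple zero of Q and P is analytic there; z = -8 is therefore a simple pole and
  Res(f, z₀) = P(z₀)/Q'(z₀).

Q'(z) = 2*z + 13, so Q'(-8) = -3.
P(-8) = -15.

Res(f, -8) = (-15)/(-3) = 5

Final answer: 5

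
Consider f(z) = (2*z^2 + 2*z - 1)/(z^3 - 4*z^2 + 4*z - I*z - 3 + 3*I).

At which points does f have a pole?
The singularities of f are the zeros of the denominator. Factoring,
  z^3 - 4*z^2 + 4*z - I*z - 3 + 3*I = (z - 3)*(z - 1 - I)*(z + I)
so the candidates are z = 3, z = 1 + I, z = -I.

Check the numerator P(z) = 2*z^2 + 2*z - 1 at each one:
  P(3) = 23 ≠ 0, so z = 3 is a (simple) pole.
  P(1 + I) = 1 + 6*I ≠ 0, so z = 1 + I is a (simple) pole.
  P(-I) = -3 - 2*I ≠ 0, so z = -I is a (simple) pole.

Poles of f: {-I, 1 + I, 3}

Final answer: {-I, 1 + I, 3}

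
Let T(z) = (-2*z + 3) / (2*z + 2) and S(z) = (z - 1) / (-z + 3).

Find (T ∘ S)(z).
(T ∘ S)(z) = T(S(z)) = ((-2)*S(z) + (3))/((2)*S(z) + (2)). Multiply numerator and denominator by -z + 3:
  numerator:   (-2)*(z - 1) + (3)*(-z + 3) = -5*z + 11
  denominator: (2)*(z - 1) + (2)*(-z + 3) = 4
(T ∘ S)(z) = (-5*z + 11)/4

Final answer: (-5*z + 11)/4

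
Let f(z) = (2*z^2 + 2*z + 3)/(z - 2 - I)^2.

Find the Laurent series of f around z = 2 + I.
Put w = z - (2 + I), i.e. z = w + 2 + I. The denominator is w^2, so it suffices to rewrite the numerator in powers of w.

P(z) = 2*z^2 + 2*z + 3
P(w + 2 + I) = 13 + 10*I + (10 + 4*I)*w + 2*w^2

Dividing each term by w^2:
  f = (13 + 10*I)/w^2 + (10 + 4*I)/w + 2

Substituting back w = z - 2 - I:
  f(z) = (13 + 10*I)/(z - 2 - I)^2 + (10 + 4*I)/(z - 2 - I) + 2

The series is finite because the numerator is a polynomial; the negative powers form the principal part, and the coefficient of 1/(z - 2 - I) gives Res(f, 2 + I) = 10 + 4*I.

Final answer: (13 + 10*I)/(z - 2 - I)^2 + (10 + 4*I)/(z - 2 - I) + 2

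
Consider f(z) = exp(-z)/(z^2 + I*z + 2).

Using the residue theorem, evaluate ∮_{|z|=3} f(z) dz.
By the residue theorem, ∮_C f(z) dz = 2πi · (sum of the residues of f at the poles inside |z| = 3).

The denominator factors as (z - I)*(z + 2*I), so the singularities of f are simple poles at z = I, z = -2*I.
  |I|² = 1 < 9 = 3², so this pole is inside the contour.
  |-2*I|² = 4 < 9 = 3², so this pole is inside the contour.

With P(z) = exp(-z) and Q(z) = z^2 + I*z + 2, each pole is simple, so Res(f, z₀) = P(z₀)/Q'(z₀) with Q'(z) = 2*z + I.
  Res(f, I) = P(I)/Q'(I) = (exp(-I))/(3*I) = -I*exp(-I)/3
  Res(f, -2*I) = P(-2*I)/Q'(-2*I) = (exp(2*I))/(-3*I) = I*exp(2*I)/3

Sum of residues inside C: -I*exp(-I)/3 + I*exp(2*I)/3
∮_C f(z) dz = 2πi · (-I*exp(-I)/3 + I*exp(2*I)/3) = -2*pi*exp(2*I)/3 + 2*pi*exp(-I)/3

Final answer: -2*pi*exp(2*I)/3 + 2*pi*exp(-I)/3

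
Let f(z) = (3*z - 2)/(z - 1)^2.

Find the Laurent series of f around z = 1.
1/(z - 1)^2 + 3/(z - 1)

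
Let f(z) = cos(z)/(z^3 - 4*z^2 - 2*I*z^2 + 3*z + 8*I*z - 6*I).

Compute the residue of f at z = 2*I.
Write f(z) = P(z)/Q(z) with P(z) = cos(z) and Q(z) = z^3 - 4*z^2 - 2*I*z^2 + 3*z + 8*I*z - 6*I.
The denominator factors as Q(z) = (z - 2*I)*(z - 3)*(z - 1), so z = 2*I is a simple zero of Q and P is analytic there; z = 2*I is therefore a simple pole and
  Res(f, z₀) = P(z₀)/Q'(z₀).

Q'(z) = 3*z^2 - 8*z - 4*I*z + 3 + 8*I, so Q'(2*I) = -1 - 8*I.
P(2*I) = cosh(2).

Res(f, 2*I) = (cosh(2))/(-1 - 8*I) = (-1/65 + 8*I/65)*cosh(2)

Final answer: (-1/65 + 8*I/65)*cosh(2)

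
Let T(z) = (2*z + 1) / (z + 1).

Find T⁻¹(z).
(-z + 1)/(z - 2)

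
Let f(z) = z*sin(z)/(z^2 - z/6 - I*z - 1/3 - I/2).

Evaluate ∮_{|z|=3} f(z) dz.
pi*(-36/85 - 42*I/85)*sin(1/2) + pi*(-36/85 + 128*I/85)*sin(2/3 + I)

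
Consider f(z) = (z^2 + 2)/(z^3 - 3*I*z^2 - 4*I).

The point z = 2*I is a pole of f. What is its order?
Factor the denominator:
  z^3 - 3*I*z^2 - 4*I = (z - 2*I)^2*(z + I)

The numerator P(z) = z^2 + 2 has P(2*I) = -2 ≠ 0, so no factor of (z - 2*I) cancels.
Near z = 2*I we can therefore write f(z) = g(z)/(z - 2*I)^2 with g analytic at 2*I and g(2*I) ≠ 0 (g is the numerator divided by the remaining denominator factors).

Hence z = 2*I is a pole of order 2.

Final answer: 2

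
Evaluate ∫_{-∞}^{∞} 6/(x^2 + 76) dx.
Let f(z) = 6/(z^2 + 76). The denominator has no real zeros and deg Q - deg P = 2 ≥ 2, so the integral of f over the upper semicircle |z| = R tends to 0 as R → ∞. Closing the contour in the upper half-plane,
  ∫_{-∞}^{∞} f(x) dx = 2πi · Σ Res(f, z_k)  over the poles with Im z_k > 0.

Zeros of the denominator: z^2 + 76 = 0 gives z = ±2*sqrt(19)*I.
Upper half-plane: z = 2*sqrt(19)*I (simple).

Each pole is a simple zero of Q(z) = z^2 + 76, so Res(f, z₀) = P(z₀)/Q'(z₀) with P(z) = 6, Q'(z) = 2*z:
  Res(f, 2*sqrt(19)*I) = (6)/(4*sqrt(19)*I) = -3*sqrt(19)*I/38

∫_{-∞}^{∞} f(x) dx = 2πi · (-3*sqrt(19)*I/38) = 3*sqrt(19)*pi/19

Final answer: 3*sqrt(19)*pi/19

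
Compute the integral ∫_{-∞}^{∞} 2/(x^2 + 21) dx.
Let f(z) = 2/(z^2 + 21). The denominator has no real zeros and deg Q - deg P = 2 ≥ 2, so the integral of f over the upper semicircle |z| = R tends to 0 as R → ∞. Closing the contour in the upper half-plane,
  ∫_{-∞}^{∞} f(x) dx = 2πi · Σ Res(f, z_k)  over the poles with Im z_k > 0.

Zeros of the denominator: z^2 + 21 = 0 gives z = ±sqrt(21)*I.
Upper half-plane: z = sqrt(21)*I (simple).

Each pole is a simple zero of Q(z) = z^2 + 21, so Res(f, z₀) = P(z₀)/Q'(z₀) with P(z) = 2, Q'(z) = 2*z:
  Res(f, sqrt(21)*I) = (2)/(2*sqrt(21)*I) = -sqrt(21)*I/21

∫_{-∞}^{∞} f(x) dx = 2πi · (-sqrt(21)*I/21) = 2*sqrt(21)*pi/21

Final answer: 2*sqrt(21)*pi/21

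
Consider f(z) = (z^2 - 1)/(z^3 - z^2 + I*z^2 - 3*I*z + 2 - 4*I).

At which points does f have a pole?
The singularities of f are the zeros of the denominator. Factoring,
  z^3 - z^2 + I*z^2 - 3*I*z + 2 - 4*I = (z + 1)*(z + 2*I)*(z - 2 - I)
so the candidates are z = -1, z = -2*I, z = 2 + I.

Check the numerator P(z) = z^2 - 1 at each one:
  P(-1) = 0, so the factor (z + 1) cancels and z = -1 is only a removable singularity, not a pole.
  P(-2*I) = -5 ≠ 0, so z = -2*I is a (simple) pole.
  P(2 + I) = 2 + 4*I ≠ 0, so z = 2 + I is a (simple) pole.

Poles of f: {-2*I, 2 + I}

Final answer: {-2*I, 2 + I}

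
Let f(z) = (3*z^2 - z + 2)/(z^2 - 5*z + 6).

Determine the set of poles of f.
{2, 3}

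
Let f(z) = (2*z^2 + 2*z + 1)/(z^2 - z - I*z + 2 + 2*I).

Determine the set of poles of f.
The singularities of f are the zeros of the denominator. Factoring,
  z^2 - z - I*z + 2 + 2*I = (z - 1 + I)*(z - 2*I)
so the candidates are z = 1 - I, z = 2*I.

Check the numerator P(z) = 2*z^2 + 2*z + 1 at each one:
  P(1 - I) = 3 - 6*I ≠ 0, so z = 1 - I is a (simple) pole.
  P(2*I) = -7 + 4*I ≠ 0, so z = 2*I is a (simple) pole.

Poles of f: {2*I, 1 - I}

Final answer: {2*I, 1 - I}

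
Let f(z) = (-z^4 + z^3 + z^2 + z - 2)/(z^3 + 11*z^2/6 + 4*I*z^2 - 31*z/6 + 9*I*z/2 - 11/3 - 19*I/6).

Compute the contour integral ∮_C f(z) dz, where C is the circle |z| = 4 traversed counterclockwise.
By the residue theorem, ∮_C f(z) dz = 2πi · (sum of the residues of f at the poles inside |z| = 4).

The denominator factors as (z + 3/2 + I)*(z - 2/3 + I)*(z + 1 + 2*I), so the singularities of f are simple poles at z = -3/2 - I, z = 2/3 - I, z = -1 - 2*I.
  |-3/2 - I|² = 13/4 < 16 = 4², so this pole is inside the contour.
  |2/3 - I|² = 13/9 < 16 = 4², so this pole is inside the contour.
  |-1 - 2*I|² = 5 < 16 = 4², so this pole is inside the contour.

With P(z) = -z^4 + z^3 + z^2 + z - 2 and Q(z) = z^3 + 11*z^2/6 + 4*I*z^2 - 31*z/6 + 9*I*z/2 - 11/3 - 19*I/6, each pole is simple, so Res(f, z₀) = P(z₀)/Q'(z₀) with Q'(z) = 3*z^2 + 11*z/3 + 8*I*z - 31/6 + 9*I/2.
  Res(f, -3/2 - I) = P(-3/2 - I)/Q'(-3/2 - I) = (101/16 - 45*I/4)/(13/12 - 13*I/6) = 1383/260 + 33*I/130
  Res(f, 2/3 - I) = P(2/3 - I)/Q'(2/3 - I) = (-172/81 - 112*I/27)/(65/18 + 13*I/6) = -1868/1989 - 388*I/663
  Res(f, -1 - 2*I) = P(-1 - 2*I)/Q'(-1 - 2*I) = (12 + 28*I)/(-11/6 + 7*I/6) = 192/85 - 1176*I/85

Sum of residues inside C: 239/36 - 85*I/6
∮_C f(z) dz = 2πi · (239/36 - 85*I/6) = pi*(85/3 + 239*I/18)

Final answer: pi*(85/3 + 239*I/18)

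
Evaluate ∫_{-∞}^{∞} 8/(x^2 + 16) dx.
2*pi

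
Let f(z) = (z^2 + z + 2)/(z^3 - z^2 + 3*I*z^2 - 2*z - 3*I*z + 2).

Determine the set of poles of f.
{-2*I, -I, 1}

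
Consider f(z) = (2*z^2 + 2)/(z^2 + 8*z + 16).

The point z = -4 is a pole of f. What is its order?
Factor the denominator:
  z^2 + 8*z + 16 = (z + 4)^2

The numerator P(z) = 2*z^2 + 2 has P(-4) = 34 ≠ 0, so no factor of (z + 4) cancels.
Near z = -4 we can therefore write f(z) = g(z)/(z + 4)^2 with g analytic at -4 and g(-4) ≠ 0 (g is just the numerator).

Hence z = -4 is a pole of order 2.

Final answer: 2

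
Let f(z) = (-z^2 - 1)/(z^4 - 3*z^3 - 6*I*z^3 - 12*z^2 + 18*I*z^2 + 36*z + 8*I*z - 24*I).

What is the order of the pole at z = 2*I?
3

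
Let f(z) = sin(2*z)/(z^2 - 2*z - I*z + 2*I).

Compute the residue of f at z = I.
Write f(z) = P(z)/Q(z) with P(z) = sin(2*z) and Q(z) = z^2 - 2*z - I*z + 2*I.
The denominator factors as Q(z) = (z - 2)*(z - I), so z = I is a simple zero of Q and P is analytic there; z = I is therefore a simple pole and
  Res(f, z₀) = P(z₀)/Q'(z₀).

Q'(z) = 2*z - 2 - I, so Q'(I) = -2 + I.
P(I) = I*sinh(2).

Res(f, I) = (I*sinh(2))/(-2 + I) = (1/5 - 2*I/5)*sinh(2)

Final answer: (1/5 - 2*I/5)*sinh(2)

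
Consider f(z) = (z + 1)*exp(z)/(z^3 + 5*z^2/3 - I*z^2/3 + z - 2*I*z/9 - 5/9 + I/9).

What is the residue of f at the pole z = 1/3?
(66/125 + 12*I/125)*exp(1/3)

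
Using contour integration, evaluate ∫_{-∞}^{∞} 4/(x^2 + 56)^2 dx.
Let f(z) = 4/(z^2 + 56)^2. The denominator has no real zeros and deg Q - deg P = 4 ≥ 2, so the integral of f over the upper semicircle |z| = R tends to 0 as R → ∞. Closing the contour in the upper half-plane,
  ∫_{-∞}^{∞} f(x) dx = 2πi · Σ Res(f, z_k)  over the poles with Im z_k > 0.

Zeros of the denominator: z^2 + 56 = 0 gives z = ±2*sqrt(14)*I.
Upper half-plane: z = 2*sqrt(14)*I (a pole of order 2).

Write f(z) = g(z)/(z - 2*sqrt(14)*I)^2 with g(z) = 4/(z + 2*sqrt(14)*I)^2. For a double pole, Res(f, z₀) = g'(z₀):
  g'(z) = -8/(z + 2*sqrt(14)*I)^3
  Res(f, 2*sqrt(14)*I) = g'(2*sqrt(14)*I) = -sqrt(14)*I/1568

∫_{-∞}^{∞} f(x) dx = 2πi · (-sqrt(14)*I/1568) = sqrt(14)*pi/784

Final answer: sqrt(14)*pi/784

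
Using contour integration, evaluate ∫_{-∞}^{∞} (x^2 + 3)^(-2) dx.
Let f(z) = (z^2 + 3)^(-2). The denominator has no real zeros and deg Q - deg P = 4 ≥ 2, so the integral of f over the upper semicircle |z| = R tends to 0 as R → ∞. Closing the contour in the upper half-plane,
  ∫_{-∞}^{∞} f(x) dx = 2πi · Σ Res(f, z_k)  over the poles with Im z_k > 0.

Zeros of the denominator: z^2 + 3 = 0 gives z = ±sqrt(3)*I.
Upper half-plane: z = sqrt(3)*I (a pole of order 2).

Write f(z) = g(z)/(z - sqrt(3)*I)^2 with g(z) = (z + sqrt(3)*I)^(-2). For a double pole, Res(f, z₀) = g'(z₀):
  g'(z) = -2/(z + sqrt(3)*I)^3
  Res(f, sqrt(3)*I) = g'(sqrt(3)*I) = -sqrt(3)*I/36

∫_{-∞}^{∞} f(x) dx = 2πi · (-sqrt(3)*I/36) = sqrt(3)*pi/18

Final answer: sqrt(3)*pi/18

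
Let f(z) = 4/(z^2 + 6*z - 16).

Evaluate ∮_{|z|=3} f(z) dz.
By the residue theorem, ∮_C f(z) dz = 2πi · (sum of the residues of f at the poles inside |z| = 3).

The denominator factors as (z + 8)*(z - 2), so the singularities of f are simple poles at z = -8, z = 2.
  |-8|² = 64 > 9 = 3², so this pole is outside the contour.
  |2|² = 4 < 9 = 3², so this pole is inside the contour.

With P(z) = 4 and Q(z) = z^2 + 6*z - 16, each pole is simple, so Res(f, z₀) = P(z₀)/Q'(z₀) with Q'(z) = 2*z + 6.
  Res(f, 2) = P(2)/Q'(2) = (4)/(10) = 2/5

∮_C f(z) dz = 2πi · (2/5) = 4*I*pi/5

Final answer: 4*I*pi/5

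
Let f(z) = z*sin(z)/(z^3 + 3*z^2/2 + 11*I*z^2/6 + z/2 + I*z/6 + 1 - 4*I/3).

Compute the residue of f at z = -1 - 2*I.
Write f(z) = P(z)/Q(z) with P(z) = z*sin(z) and Q(z) = z^3 + 3*z^2/2 + 11*I*z^2/6 + z/2 + I*z/6 + 1 - 4*I/3.
The denominator factors as Q(z) = (z - 1/2 - I/2)*(z + 1 + I/3)*(z + 1 + 2*I), so z = -1 - 2*I is a simple zero of Q and P is analytic there; z = -1 - 2*I is therefore a simple pole and
  Res(f, z₀) = P(z₀)/Q'(z₀).

Q'(z) = 3*z^2 + 3*z + 11*I*z/3 + 1/2 + I/6, so Q'(-1 - 2*I) = -25/6 + 5*I/2.
P(-1 - 2*I) = (1 + 2*I)*sin(1 + 2*I).

Res(f, -1 - 2*I) = ((1 + 2*I)*sin(1 + 2*I))/(-25/6 + 5*I/2) = (3/85 - 39*I/85)*sin(1 + 2*I)

Final answer: (3/85 - 39*I/85)*sin(1 + 2*I)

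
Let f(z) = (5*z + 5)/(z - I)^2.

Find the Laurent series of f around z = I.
(5 + 5*I)/(z - I)^2 + 5/(z - I)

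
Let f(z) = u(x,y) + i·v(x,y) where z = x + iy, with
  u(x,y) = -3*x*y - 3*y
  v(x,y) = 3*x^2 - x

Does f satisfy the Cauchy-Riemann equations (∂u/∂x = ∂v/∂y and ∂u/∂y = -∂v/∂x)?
∂u/∂x = -3*y
∂v/∂y = 0
∂u/∂y = -3*x - 3
∂v/∂x = 6*x - 1
∂u/∂x ≠ ∂v/∂y and ∂u/∂y ≠ -∂v/∂x; the Cauchy-Riemann equations are not satisfied, so f is not analytic.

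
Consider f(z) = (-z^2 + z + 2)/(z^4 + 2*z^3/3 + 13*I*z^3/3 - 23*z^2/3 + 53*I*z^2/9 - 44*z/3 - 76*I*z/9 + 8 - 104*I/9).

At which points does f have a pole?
The singularities of f are the zeros of the denominator. Factoring,
  z^4 + 2*z^3/3 + 13*I*z^3/3 - 23*z^2/3 + 53*I*z^2/9 - 44*z/3 - 76*I*z/9 + 8 - 104*I/9 = (z + 2 - 2*I/3)*(z - 1 + I)*(z + 2/3 + 2*I)*(z - 1 + 2*I)
so the candidates are z = -2 + 2*I/3, z = 1 - I, z = -2/3 - 2*I, z = 1 - 2*I.

Check the numerator P(z) = -z^2 + z + 2 at each one:
  P(-2 + 2*I/3) = -32/9 + 10*I/3 ≠ 0, so z = -2 + 2*I/3 is a (simple) pole.
  P(1 - I) = 3 + I ≠ 0, so z = 1 - I is a (simple) pole.
  P(-2/3 - 2*I) = 44/9 - 14*I/3 ≠ 0, so z = -2/3 - 2*I is a (simple) pole.
  P(1 - 2*I) = 6 + 2*I ≠ 0, so z = 1 - 2*I is a (simple) pole.

Poles of f: {-2 + 2*I/3, -2/3 - 2*I, 1 - 2*I, 1 - I}

Final answer: {-2 + 2*I/3, -2/3 - 2*I, 1 - 2*I, 1 - I}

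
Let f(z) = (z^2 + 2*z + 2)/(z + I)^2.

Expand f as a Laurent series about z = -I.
(1 - 2*I)/(z + I)^2 + (2 - 2*I)/(z + I) + 1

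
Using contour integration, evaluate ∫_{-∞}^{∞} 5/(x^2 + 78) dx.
5*sqrt(78)*pi/78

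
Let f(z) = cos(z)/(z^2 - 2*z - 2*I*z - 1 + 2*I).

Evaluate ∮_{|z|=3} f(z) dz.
By the residue theorem, ∮_C f(z) dz = 2πi · (sum of the residues of f at the poles inside |z| = 3).

The denominator factors as (z - I)*(z - 2 - I), so the singularities of f are simple poles at z = I, z = 2 + I.
  |I|² = 1 < 9 = 3², so this pole is inside the contour.
  |2 + I|² = 5 < 9 = 3², so this pole is inside the contour.

With P(z) = cos(z) and Q(z) = z^2 - 2*z - 2*I*z - 1 + 2*I, each pole is simple, so Res(f, z₀) = P(z₀)/Q'(z₀) with Q'(z) = 2*z - 2 - 2*I.
  Res(f, I) = P(I)/Q'(I) = (cosh(1))/(-2) = -cosh(1)/2
  Res(f, 2 + I) = P(2 + I)/Q'(2 + I) = (cos(2 + I))/(2) = cos(2 + I)/2

Sum of residues inside C: -cosh(1)/2 + cos(2 + I)/2
∮_C f(z) dz = 2πi · (-cosh(1)/2 + cos(2 + I)/2) = -I*pi*cosh(1) + I*pi*cos(2 + I)

Final answer: -I*pi*cosh(1) + I*pi*cos(2 + I)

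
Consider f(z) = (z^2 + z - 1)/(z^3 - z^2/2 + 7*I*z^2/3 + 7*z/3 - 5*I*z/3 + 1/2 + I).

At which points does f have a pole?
The singularities of f are the zeros of the denominator. Factoring,
  z^3 - z^2/2 + 7*I*z^2/3 + 7*z/3 - 5*I*z/3 + 1/2 + I = (z + 3*I)*(z + I/3)*(z - 1/2 - I)
so the candidates are z = -3*I, z = -I/3, z = 1/2 + I.

Check the numerator P(z) = z^2 + z - 1 at each one:
  P(-3*I) = -10 - 3*I ≠ 0, so z = -3*I is a (simple) pole.
  P(-I/3) = -10/9 - I/3 ≠ 0, so z = -I/3 is a (simple) pole.
  P(1/2 + I) = -5/4 + 2*I ≠ 0, so z = 1/2 + I is a (simple) pole.

Poles of f: {-3*I, -I/3, 1/2 + I}

Final answer: {-3*I, -I/3, 1/2 + I}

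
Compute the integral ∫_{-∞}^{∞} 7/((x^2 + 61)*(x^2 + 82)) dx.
Let f(z) = 7/((z^2 + 61)*(z^2 + 82)). The denominator has no real zeros and deg Q - deg P = 4 ≥ 2, so the integral of f over the upper semicircle |z| = R tends to 0 as R → ∞. Closing the contour in the upper half-plane,
  ∫_{-∞}^{∞} f(x) dx = 2πi · Σ Res(f, z_k)  over the poles with Im z_k > 0.

Zeros of the denominator: z^2 + 82 = 0 gives z = ±sqrt(82)*I; z^2 + 61 = 0 gives z = ±sqrt(61)*I.
Upper half-plane: z = sqrt(61)*I, z = sqrt(82)*I (simple).

Each pole is a simple zero of Q(z) = z^4 + 143*z^2 + 5002, so Res(f, z₀) = P(z₀)/Q'(z₀) with P(z) = 7, Q'(z) = 4*z^3 + 286*z:
  Res(f, sqrt(61)*I) = (7)/(42*sqrt(61)*I) = -sqrt(61)*I/366
  Res(f, sqrt(82)*I) = (7)/(-42*sqrt(82)*I) = sqrt(82)*I/492

Sum of residues: I*(-sqrt(61)/366 + sqrt(82)/492)
∫_{-∞}^{∞} f(x) dx = 2πi · (I*(-sqrt(61)/366 + sqrt(82)/492)) = pi*(-61*sqrt(82) + 82*sqrt(61))/15006

Final answer: pi*(-61*sqrt(82) + 82*sqrt(61))/15006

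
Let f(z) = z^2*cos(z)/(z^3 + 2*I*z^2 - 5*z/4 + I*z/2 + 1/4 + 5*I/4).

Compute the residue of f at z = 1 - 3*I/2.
Write f(z) = P(z)/Q(z) with P(z) = z^2*cos(z) and Q(z) = z^3 + 2*I*z^2 - 5*z/4 + I*z/2 + 1/4 + 5*I/4.
The denominator factors as Q(z) = (z - I/2)*(z + 1 + I)*(z - 1 + 3*I/2), so z = 1 - 3*I/2 is a simple zero of Q and P is analytic there; z = 1 - 3*I/2 is therefore a simple pole and
  Res(f, z₀) = P(z₀)/Q'(z₀).

Q'(z) = 3*z^2 + 4*I*z - 5/4 + I/2, so Q'(1 - 3*I/2) = 1 - 9*I/2.
P(1 - 3*I/2) = (-5/4 - 3*I)*cos(1 - 3*I/2).

Res(f, 1 - 3*I/2) = ((-5/4 - 3*I)*cos(1 - 3*I/2))/(1 - 9*I/2) = (49/85 - 69*I/170)*cos(1 - 3*I/2)

Final answer: (49/85 - 69*I/170)*cos(1 - 3*I/2)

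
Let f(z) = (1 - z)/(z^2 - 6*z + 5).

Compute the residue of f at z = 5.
Write f(z) = P(z)/Q(z) with P(z) = 1 - z and Q(z) = z^2 - 6*z + 5.
The denominator factors as Q(z) = (z - 5)*(z - 1), so z = 5 is a simple zero of Q and P is analytic there; z = 5 is therefore a simple pole and
  Res(f, z₀) = P(z₀)/Q'(z₀).

Q'(z) = 2*z - 6, so Q'(5) = 4.
P(5) = -4.

Res(f, 5) = (-4)/(4) = -1

Final answer: -1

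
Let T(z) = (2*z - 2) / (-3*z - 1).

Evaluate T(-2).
Substitute z = -2:
  numerator:   2*(-2) - 2 = -6
  denominator: -3*(-2) - 1 = 5
T(-2) = (-6)/(5) = -6/5

Final answer: -6/5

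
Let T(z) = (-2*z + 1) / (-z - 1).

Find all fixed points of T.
T(z) = z means -2*z + 1 = z*(-z - 1), i.e.
  -z^2 + z - 1 = 0.
Discriminant: (1)^2 - 4*(-1)*(-1) = -3, so the roots are complex conjugates.
  z = (-1 ± I*sqrt(3))/(2*(-1))
Fixed points: {1/2 - sqrt(3)*I/2, 1/2 + sqrt(3)*I/2}

Final answer: {1/2 - sqrt(3)*I/2, 1/2 + sqrt(3)*I/2}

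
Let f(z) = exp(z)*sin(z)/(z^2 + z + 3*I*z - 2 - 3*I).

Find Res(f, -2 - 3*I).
Write f(z) = P(z)/Q(z) with P(z) = exp(z)*sin(z) and Q(z) = z^2 + z + 3*I*z - 2 - 3*I.
The denominator factors as Q(z) = (z - 1)*(z + 2 + 3*I), so z = -2 - 3*I is a simple zero of Q and P is analytic there; z = -2 - 3*I is therefore a simple pole and
  Res(f, z₀) = P(z₀)/Q'(z₀).

Q'(z) = 2*z + 1 + 3*I, so Q'(-2 - 3*I) = -3 - 3*I.
P(-2 - 3*I) = -exp(-2 - 3*I)*sin(2 + 3*I).

Res(f, -2 - 3*I) = (-exp(-2 - 3*I)*sin(2 + 3*I))/(-3 - 3*I) = (1/6 - I/6)*exp(-2 - 3*I)*sin(2 + 3*I)

Final answer: (1/6 - I/6)*exp(-2 - 3*I)*sin(2 + 3*I)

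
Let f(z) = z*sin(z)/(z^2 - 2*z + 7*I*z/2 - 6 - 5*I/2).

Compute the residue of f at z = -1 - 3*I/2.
Write f(z) = P(z)/Q(z) with P(z) = z*sin(z) and Q(z) = z^2 - 2*z + 7*I*z/2 - 6 - 5*I/2.
The denominator factors as Q(z) = (z - 3 + 2*I)*(z + 1 + 3*I/2), so z = -1 - 3*I/2 is a simple zero of Q and P is analytic there; z = -1 - 3*I/2 is therefore a simple pole and
  Res(f, z₀) = P(z₀)/Q'(z₀).

Q'(z) = 2*z - 2 + 7*I/2, so Q'(-1 - 3*I/2) = -4 + I/2.
P(-1 - 3*I/2) = (1 + 3*I/2)*sin(1 + 3*I/2).

Res(f, -1 - 3*I/2) = ((1 + 3*I/2)*sin(1 + 3*I/2))/(-4 + I/2) = (-1/5 - 2*I/5)*sin(1 + 3*I/2)

Final answer: (-1/5 - 2*I/5)*sin(1 + 3*I/2)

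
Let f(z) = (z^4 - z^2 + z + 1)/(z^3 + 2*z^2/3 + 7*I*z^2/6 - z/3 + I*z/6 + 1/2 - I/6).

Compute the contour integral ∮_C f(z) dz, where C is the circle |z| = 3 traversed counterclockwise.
By the residue theorem, ∮_C f(z) dz = 2πi · (sum of the residues of f at the poles inside |z| = 3).

The denominator factors as (z + I)*(z + 1 + I/2)*(z - 1/3 - I/3), so the singularities of f are simple poles at z = -I, z = -1 - I/2, z = 1/3 + I/3.
  |-I|² = 1 < 9 = 3², so this pole is inside the contour.
  |-1 - I/2|² = 5/4 < 9 = 3², so this pole is inside the contour.
  |1/3 + I/3|² = 2/9 < 9 = 3², so this pole is inside the contour.

With P(z) = z^4 - z^2 + z + 1 and Q(z) = z^3 + 2*z^2/3 + 7*I*z^2/6 - z/3 + I*z/6 + 1/2 - I/6, each pole is simple, so Res(f, z₀) = P(z₀)/Q'(z₀) with Q'(z) = 3*z^2 + 4*z/3 + 7*I*z/3 - 1/3 + I/6.
  Res(f, -I) = P(-I)/Q'(-I) = (3 - I)/(-1 - 7*I/6) = -66/85 + 162*I/85
  Res(f, -1 - I/2) = P(-1 - I/2)/Q'(-1 - I/2) = (-19/16)/(7/4 + I/6) = -1197/1780 + 57*I/890
  Res(f, 1/3 + I/3) = P(1/3 + I/3)/Q'(1/3 + I/3) = (104/81 + I/9)/(-2/3 + 37*I/18) = -610/4539 - 7912*I/13617

Sum of residues inside C: -19/12 + 25*I/18
∮_C f(z) dz = 2πi · (-19/12 + 25*I/18) = pi*(-25/9 - 19*I/6)

Final answer: pi*(-25/9 - 19*I/6)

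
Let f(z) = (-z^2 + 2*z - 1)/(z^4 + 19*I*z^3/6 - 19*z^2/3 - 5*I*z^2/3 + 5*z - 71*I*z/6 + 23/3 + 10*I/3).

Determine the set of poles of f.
The singularities of f are the zeros of the denominator. Factoring,
  z^4 + 19*I*z^3/6 - 19*z^2/3 - 5*I*z^2/3 + 5*z - 71*I*z/6 + 23/3 + 10*I/3 = (z + 2*I)*(z + I)*(z + 2 + I/2)*(z - 2 - I/3)
so the candidates are z = -2*I, z = -I, z = -2 - I/2, z = 2 + I/3.

Check the numerator P(z) = -z^2 + 2*z - 1 at each one:
  P(-2*I) = 3 - 4*I ≠ 0, so z = -2*I is a (simple) pole.
  P(-I) = -2*I ≠ 0, so z = -I is a (simple) pole.
  P(-2 - I/2) = -35/4 - 3*I ≠ 0, so z = -2 - I/2 is a (simple) pole.
  P(2 + I/3) = -8/9 - 2*I/3 ≠ 0, so z = 2 + I/3 is a (simple) pole.

Poles of f: {-2 - I/2, -2*I, -I, 2 + I/3}

Final answer: {-2 - I/2, -2*I, -I, 2 + I/3}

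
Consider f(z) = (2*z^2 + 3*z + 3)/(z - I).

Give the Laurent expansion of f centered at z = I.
(1 + 3*I)/(z - I) + 3 + 4*I + 2*(z - I)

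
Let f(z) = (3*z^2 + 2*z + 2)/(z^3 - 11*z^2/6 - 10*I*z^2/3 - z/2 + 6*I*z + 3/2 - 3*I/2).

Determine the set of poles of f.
The singularities of f are the zeros of the denominator. Factoring,
  z^3 - 11*z^2/6 - 10*I*z^2/3 - z/2 + 6*I*z + 3/2 - 3*I/2 = (z - 3*I)*(z - 1/3 - I/3)*(z - 3/2)
so the candidates are z = 3*I, z = 1/3 + I/3, z = 3/2.

Check the numerator P(z) = 3*z^2 + 2*z + 2 at each one:
  P(3*I) = -25 + 6*I ≠ 0, so z = 3*I is a (simple) pole.
  P(1/3 + I/3) = 8/3 + 4*I/3 ≠ 0, so z = 1/3 + I/3 is a (simple) pole.
  P(3/2) = 47/4 ≠ 0, so z = 3/2 is a (simple) pole.

Poles of f: {3*I, 1/3 + I/3, 3/2}

Final answer: {3*I, 1/3 + I/3, 3/2}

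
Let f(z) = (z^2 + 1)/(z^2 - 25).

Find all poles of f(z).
{-5, 5}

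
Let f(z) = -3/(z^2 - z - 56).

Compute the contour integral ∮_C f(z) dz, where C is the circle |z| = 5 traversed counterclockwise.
By the residue theorem, ∮_C f(z) dz = 2πi · (sum of the residues of f at the poles inside |z| = 5).

The denominator factors as (z + 7)*(z - 8), so the singularities of f are simple poles at z = -7, z = 8.
  |-7|² = 49 > 25 = 5², so this pole is outside the contour.
  |8|² = 64 > 25 = 5², so this pole is outside the contour.

No pole lies inside the contour, so f is analytic on and inside C and the integral is 0 (Cauchy's theorem).

Final answer: 0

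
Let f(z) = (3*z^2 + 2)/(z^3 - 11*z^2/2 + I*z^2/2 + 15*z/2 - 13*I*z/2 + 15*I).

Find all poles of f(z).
The singularities of f are the zeros of the denominator. Factoring,
  z^3 - 11*z^2/2 + I*z^2/2 + 15*z/2 - 13*I*z/2 + 15*I = (z - 3 - I)*(z + 1/2 + 3*I/2)*(z - 3)
so the candidates are z = 3 + I, z = -1/2 - 3*I/2, z = 3.

Check the numerator P(z) = 3*z^2 + 2 at each one:
  P(3 + I) = 26 + 18*I ≠ 0, so z = 3 + I is a (simple) pole.
  P(-1/2 - 3*I/2) = -4 + 9*I/2 ≠ 0, so z = -1/2 - 3*I/2 is a (simple) pole.
  P(3) = 29 ≠ 0, so z = 3 is a (simple) pole.

Poles of f: {-1/2 - 3*I/2, 3, 3 + I}

Final answer: {-1/2 - 3*I/2, 3, 3 + I}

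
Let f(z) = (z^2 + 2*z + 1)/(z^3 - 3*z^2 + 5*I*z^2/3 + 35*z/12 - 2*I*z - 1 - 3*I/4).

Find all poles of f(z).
The singularities of f are the zeros of the denominator. Factoring,
  z^3 - 3*z^2 + 5*I*z^2/3 + 35*z/12 - 2*I*z - 1 - 3*I/4 = (z - I/3)*(z - 3/2)*(z - 3/2 + 2*I)
so the candidates are z = I/3, z = 3/2, z = 3/2 - 2*I.

Check the numerator P(z) = z^2 + 2*z + 1 at each one:
  P(I/3) = 8/9 + 2*I/3 ≠ 0, so z = I/3 is a (simple) pole.
  P(3/2) = 25/4 ≠ 0, so z = 3/2 is a (simple) pole.
  P(3/2 - 2*I) = 9/4 - 10*I ≠ 0, so z = 3/2 - 2*I is a (simple) pole.

Poles of f: {I/3, 3/2 - 2*I, 3/2}

Final answer: {I/3, 3/2 - 2*I, 3/2}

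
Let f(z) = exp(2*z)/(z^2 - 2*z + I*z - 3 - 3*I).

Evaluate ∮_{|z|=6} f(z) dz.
By the residue theorem, ∮_C f(z) dz = 2πi · (sum of the residues of f at the poles inside |z| = 6).

The denominator factors as (z + 1 + I)*(z - 3), so the singularities of f are simple poles at z = -1 - I, z = 3.
  |-1 - I|² = 2 < 36 = 6², so this pole is inside the contour.
  |3|² = 9 < 36 = 6², so this pole is inside the contour.

With P(z) = exp(2*z) and Q(z) = z^2 - 2*z + I*z - 3 - 3*I, each pole is simple, so Res(f, z₀) = P(z₀)/Q'(z₀) with Q'(z) = 2*z - 2 + I.
  Res(f, -1 - I) = P(-1 - I)/Q'(-1 - I) = (exp(-2 - 2*I))/(-4 - I) = (-4/17 + I/17)*exp(-2 - 2*I)
  Res(f, 3) = P(3)/Q'(3) = (exp(6))/(4 + I) = (4/17 - I/17)*exp(6)

Sum of residues inside C: (4/17 - I/17)*exp(6) + (-4/17 + I/17)*exp(-2 - 2*I)
∮_C f(z) dz = 2πi · ((4/17 - I/17)*exp(6) + (-4/17 + I/17)*exp(-2 - 2*I)) = pi*(-2/17 - 8*I/17)*exp(-2 - 2*I) + pi*(2/17 + 8*I/17)*exp(6)

Final answer: pi*(-2/17 - 8*I/17)*exp(-2 - 2*I) + pi*(2/17 + 8*I/17)*exp(6)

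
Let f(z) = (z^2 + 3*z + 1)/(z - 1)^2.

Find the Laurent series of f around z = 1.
5/(z - 1)^2 + 5/(z - 1) + 1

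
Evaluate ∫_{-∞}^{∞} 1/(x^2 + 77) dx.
Let f(z) = 1/(z^2 + 77). The denominator has no real zeros and deg Q - deg P = 2 ≥ 2, so the integral of f over the upper semicircle |z| = R tends to 0 as R → ∞. Closing the contour in the upper half-plane,
  ∫_{-∞}^{∞} f(x) dx = 2πi · Σ Res(f, z_k)  over the poles with Im z_k > 0.

Zeros of the denominator: z^2 + 77 = 0 gives z = ±sqrt(77)*I.
Upper half-plane: z = sqrt(77)*I (simple).

Each pole is a simple zero of Q(z) = z^2 + 77, so Res(f, z₀) = P(z₀)/Q'(z₀) with P(z) = 1, Q'(z) = 2*z:
  Res(f, sqrt(77)*I) = (1)/(2*sqrt(77)*I) = -sqrt(77)*I/154

∫_{-∞}^{∞} f(x) dx = 2πi · (-sqrt(77)*I/154) = sqrt(77)*pi/77

Final answer: sqrt(77)*pi/77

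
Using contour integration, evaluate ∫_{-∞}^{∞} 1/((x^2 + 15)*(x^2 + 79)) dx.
Let f(z) = 1/((z^2 + 15)*(z^2 + 79)). The denominator has no real zeros and deg Q - deg P = 4 ≥ 2, so the integral of f over the upper semicircle |z| = R tends to 0 as R → ∞. Closing the contour in the upper half-plane,
  ∫_{-∞}^{∞} f(x) dx = 2πi · Σ Res(f, z_k)  over the poles with Im z_k > 0.

Zeros of the denominator: z^2 + 79 = 0 gives z = ±sqrt(79)*I; z^2 + 15 = 0 gives z = ±sqrt(15)*I.
Upper half-plane: z = sqrt(15)*I, z = sqrt(79)*I (simple).

Each pole is a simple zero of Q(z) = z^4 + 94*z^2 + 1185, so Res(f, z₀) = P(z₀)/Q'(z₀) with P(z) = 1, Q'(z) = 4*z^3 + 188*z:
  Res(f, sqrt(15)*I) = (1)/(128*sqrt(15)*I) = -sqrt(15)*I/1920
  Res(f, sqrt(79)*I) = (1)/(-128*sqrt(79)*I) = sqrt(79)*I/10112

Sum of residues: I*(-sqrt(15)/1920 + sqrt(79)/10112)
∫_{-∞}^{∞} f(x) dx = 2πi · (I*(-sqrt(15)/1920 + sqrt(79)/10112)) = pi*(-15*sqrt(79) + 79*sqrt(15))/75840

Final answer: pi*(-15*sqrt(79) + 79*sqrt(15))/75840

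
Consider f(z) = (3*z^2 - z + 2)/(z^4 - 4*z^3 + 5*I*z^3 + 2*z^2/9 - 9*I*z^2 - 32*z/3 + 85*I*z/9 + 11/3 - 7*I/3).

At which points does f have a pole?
The singularities of f are the zeros of the denominator. Factoring,
  z^4 - 4*z^3 + 5*I*z^3 + 2*z^2/9 - 9*I*z^2 - 32*z/3 + 85*I*z/9 + 11/3 - 7*I/3 = (z - I)*(z - 2/3 + 3*I)*(z - 1/3)*(z - 3 + 3*I)
so the candidates are z = I, z = 2/3 - 3*I, z = 1/3, z = 3 - 3*I.

Check the numerator P(z) = 3*z^2 - z + 2 at each one:
  P(I) = -1 - I ≠ 0, so z = I is a (simple) pole.
  P(2/3 - 3*I) = -73/3 - 9*I ≠ 0, so z = 2/3 - 3*I is a (simple) pole.
  P(1/3) = 2 ≠ 0, so z = 1/3 is a (simple) pole.
  P(3 - 3*I) = -1 - 51*I ≠ 0, so z = 3 - 3*I is a (simple) pole.

Poles of f: {I, 1/3, 2/3 - 3*I, 3 - 3*I}

Final answer: {I, 1/3, 2/3 - 3*I, 3 - 3*I}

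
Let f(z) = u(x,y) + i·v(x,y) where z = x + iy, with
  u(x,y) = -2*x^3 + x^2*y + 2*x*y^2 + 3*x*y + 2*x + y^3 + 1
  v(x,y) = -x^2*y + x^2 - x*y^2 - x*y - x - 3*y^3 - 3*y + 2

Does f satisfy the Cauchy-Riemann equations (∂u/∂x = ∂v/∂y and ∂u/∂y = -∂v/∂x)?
∂u/∂x = -6*x^2 + 2*x*y + 2*y^2 + 3*y + 2
∂v/∂y = -x^2 - 2*x*y - x - 9*y^2 - 3
∂u/∂y = x^2 + 4*x*y + 3*x + 3*y^2
∂v/∂x = -2*x*y + 2*x - y^2 - y - 1
∂u/∂x ≠ ∂v/∂y and ∂u/∂y ≠ -∂v/∂x; the Cauchy-Riemann equations are not satisfied, so f is not analytic.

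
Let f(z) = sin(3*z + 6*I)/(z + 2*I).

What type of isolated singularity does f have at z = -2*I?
Let u = z + 2*I. The argument of sin is 3*z + 6*I = 3u, so
  f = sin(3u)/u = ((3u) - (3u)^3/6 + ...)/u = 3 - (9/2)*u^2 + ...
The Laurent expansion about u = 0 has no negative powers; equivalently lim_{z→-2*I} f(z) = 3 exists and is finite.
So the singularity is removable.

Final answer: removable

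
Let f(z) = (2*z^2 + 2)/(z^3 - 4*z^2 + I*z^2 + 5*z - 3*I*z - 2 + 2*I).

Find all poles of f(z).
{1 - I, 1, 2}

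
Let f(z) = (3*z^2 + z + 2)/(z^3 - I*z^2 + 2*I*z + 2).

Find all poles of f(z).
The singularities of f are the zeros of the denominator. Factoring,
  z^3 - I*z^2 + 2*I*z + 2 = (z - I)*(z + 1 - I)*(z - 1 + I)
so the candidates are z = I, z = -1 + I, z = 1 - I.

Check the numerator P(z) = 3*z^2 + z + 2 at each one:
  P(I) = -1 + I ≠ 0, so z = I is a (simple) pole.
  P(-1 + I) = 1 - 5*I ≠ 0, so z = -1 + I is a (simple) pole.
  P(1 - I) = 3 - 7*I ≠ 0, so z = 1 - I is a (simple) pole.

Poles of f: {-1 + I, I, 1 - I}

Final answer: {-1 + I, I, 1 - I}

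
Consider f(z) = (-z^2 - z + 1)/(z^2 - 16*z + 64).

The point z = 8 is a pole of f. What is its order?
2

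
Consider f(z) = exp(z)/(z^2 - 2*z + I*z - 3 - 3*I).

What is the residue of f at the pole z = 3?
Write f(z) = P(z)/Q(z) with P(z) = exp(z) and Q(z) = z^2 - 2*z + I*z - 3 - 3*I.
The denominator factors as Q(z) = (z + 1 + I)*(z - 3), so z = 3 is a simple zero of Q and P is analytic there; z = 3 is therefore a simple pole and
  Res(f, z₀) = P(z₀)/Q'(z₀).

Q'(z) = 2*z - 2 + I, so Q'(3) = 4 + I.
P(3) = exp(3).

Res(f, 3) = (exp(3))/(4 + I) = (4/17 - I/17)*exp(3)

Final answer: (4/17 - I/17)*exp(3)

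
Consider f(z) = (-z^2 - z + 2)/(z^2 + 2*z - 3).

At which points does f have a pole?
The singularities of f are the zeros of the denominator. Factoring,
  z^2 + 2*z - 3 = (z + 3)*(z - 1)
so the candidates are z = -3, z = 1.

Check the numerator P(z) = -z^2 - z + 2 at each one:
  P(-3) = -4 ≠ 0, so z = -3 is a (simple) pole.
  P(1) = 0, so the factor (z - 1) cancels and z = 1 is only a removable singularity, not a pole.

Poles of f: {-3}

Final answer: {-3}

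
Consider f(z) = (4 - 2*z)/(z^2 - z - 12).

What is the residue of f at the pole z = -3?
Write f(z) = P(z)/Q(z) with P(z) = 4 - 2*z and Q(z) = z^2 - z - 12.
The denominator factors as Q(z) = (z + 3)*(z - 4), so z = -3 is a simple zero of Q and P is analytic there; z = -3 is therefore a simple pole and
  Res(f, z₀) = P(z₀)/Q'(z₀).

Q'(z) = 2*z - 1, so Q'(-3) = -7.
P(-3) = 10.

Res(f, -3) = (10)/(-7) = -10/7

Final answer: -10/7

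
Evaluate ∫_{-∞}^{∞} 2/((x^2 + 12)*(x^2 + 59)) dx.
pi*(-6*sqrt(59) + 59*sqrt(3))/8319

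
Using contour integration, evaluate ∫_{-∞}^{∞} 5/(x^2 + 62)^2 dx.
Let f(z) = 5/(z^2 + 62)^2. The denominator has no real zeros and deg Q - deg P = 4 ≥ 2, so the integral of f over the upper semicircle |z| = R tends to 0 as R → ∞. Closing the contour in the upper half-plane,
  ∫_{-∞}^{∞} f(x) dx = 2πi · Σ Res(f, z_k)  over the poles with Im z_k > 0.

Zeros of the denominator: z^2 + 62 = 0 gives z = ±sqrt(62)*I.
Upper half-plane: z = sqrt(62)*I (a pole of order 2).

Write f(z) = g(z)/(z - sqrt(62)*I)^2 with g(z) = 5/(z + sqrt(62)*I)^2. For a double pole, Res(f, z₀) = g'(z₀):
  g'(z) = -10/(z + sqrt(62)*I)^3
  Res(f, sqrt(62)*I) = g'(sqrt(62)*I) = -5*sqrt(62)*I/15376

∫_{-∞}^{∞} f(x) dx = 2πi · (-5*sqrt(62)*I/15376) = 5*sqrt(62)*pi/7688

Final answer: 5*sqrt(62)*pi/7688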